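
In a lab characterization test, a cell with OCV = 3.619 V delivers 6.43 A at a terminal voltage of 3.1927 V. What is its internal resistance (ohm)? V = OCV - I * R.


R = (OCV - V) / I = (3.619 - 3.1927) / 6.43 = 0.06630 ohm

0.06630 ohm


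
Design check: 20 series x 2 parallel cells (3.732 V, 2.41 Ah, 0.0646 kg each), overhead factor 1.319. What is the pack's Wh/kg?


Step 1: V_pack = 20 * 3.732 = 74.64 V
Step 2: C_pack = 2 * 2.41 = 4.82 Ah
Step 3: E_pack = V_pack * C_pack = 74.64 * 4.82 = 359.76 Wh
Step 4: m_pack = 20 * 2 * 0.0646 * 1.319 = 3.4083 kg
Step 5: ED = E_pack / m_pack = 359.76 / 3.4083 = 105.6 Wh/kg

105.6 Wh/kg


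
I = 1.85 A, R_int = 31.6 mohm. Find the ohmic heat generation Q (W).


Convert: R = 31.6 mohm = 0.0316 ohm
Q = I^2 * R = 1.85^2 * 0.0316 = 0.1082 W

0.1082 W


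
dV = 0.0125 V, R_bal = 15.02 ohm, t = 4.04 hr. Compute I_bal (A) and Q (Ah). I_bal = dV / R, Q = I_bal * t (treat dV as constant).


I_bal = dV / R = 0.0125 / 15.02 = 8.3222e-04 A
Q = I_bal * t = 8.3222e-04 * 4.04 = 0.003362 Ah

I=8.3222e-04 A, Q=0.003362 Ah


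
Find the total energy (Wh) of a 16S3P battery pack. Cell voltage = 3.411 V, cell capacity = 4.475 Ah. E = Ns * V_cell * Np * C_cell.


E = Ns * Vcell * Np * Ccell = 16 * 3.411 * 3 * 4.475 = 732.7 Wh

732.7 Wh


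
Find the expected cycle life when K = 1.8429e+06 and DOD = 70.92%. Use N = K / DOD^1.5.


Step 1: DOD^1.5 = 70.92^1.5 = 597.25
Step 2: N = 1.8429e+06 / 597.25 = 3086 cycles

3086 cycles


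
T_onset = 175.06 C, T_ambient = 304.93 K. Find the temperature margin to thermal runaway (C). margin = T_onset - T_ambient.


Convert: T_ambient = 304.93 K = 31.78 C
margin = 175.06 - 31.78 = 143.28 C

143.28 C


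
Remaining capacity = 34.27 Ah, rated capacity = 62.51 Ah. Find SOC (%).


SOC% = 34.27 / 62.51 * 100 = 54.82%

54.82%


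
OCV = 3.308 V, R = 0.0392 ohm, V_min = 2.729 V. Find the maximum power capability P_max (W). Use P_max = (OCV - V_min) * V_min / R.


dV = OCV - V_min = 0.579 V (so I_max = dV / R)
P_max = dV * V_min / R = 0.579 * 2.729 / 0.0392 = 40.31 W

40.31 W


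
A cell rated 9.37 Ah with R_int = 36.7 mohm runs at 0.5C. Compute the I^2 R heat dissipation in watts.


Convert: R = 36.7 mohm = 0.0367 ohm
Step 1: I = C_rate * capacity = 0.5 * 9.37 = 4.685 A
Step 2: Q = I^2 * R = 4.685^2 * 0.0367 = 21.949 * 0.0367 = 0.8055 W

0.8055 W


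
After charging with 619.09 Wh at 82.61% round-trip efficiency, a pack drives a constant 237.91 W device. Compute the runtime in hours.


Step 1: E_discharge = eta/100 * E_charge = 82.61/100 * 619.09 = 511.43 Wh
Step 2: t = E_discharge / P = 511.43 / 237.91 = 2.150 hr

2.150 hr


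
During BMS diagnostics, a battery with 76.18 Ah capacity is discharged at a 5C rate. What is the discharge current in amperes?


At 5C: I = 5 * 76.18 Ah = 380.9 A

380.9 A


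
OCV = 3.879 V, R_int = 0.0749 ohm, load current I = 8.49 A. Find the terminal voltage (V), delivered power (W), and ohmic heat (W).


Step 1: V_terminal = OCV - I*R = 3.879 - 8.49 * 0.0749 = 3.2431 V
Step 2: P_out = V_terminal * I = 3.2431 * 8.49 = 27.53 W
Step 3: Q = I^2 * R = 8.49^2 * 0.0749 = 5.399 W

V=3.2431 V, P=27.53 W, Q=5.399 W


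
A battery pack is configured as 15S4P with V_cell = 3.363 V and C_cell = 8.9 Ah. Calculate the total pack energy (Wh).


V_pack = 15 * 3.363 = 50.445 V
C_pack = 4 * 8.9 = 35.6 Ah
E = V_pack * C_pack = 50.445 * 35.6 = 1796 Wh

1796 Wh


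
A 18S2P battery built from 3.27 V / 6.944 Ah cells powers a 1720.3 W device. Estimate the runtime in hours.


Step 1: E_pack = Ns * V_cell * Np * C_cell = 18 * 3.27 * 2 * 6.944 = 817.45 Wh
Step 2: t = E_pack / P = 817.45 / 1720.3 = 0.4752 hr

0.4752 hr


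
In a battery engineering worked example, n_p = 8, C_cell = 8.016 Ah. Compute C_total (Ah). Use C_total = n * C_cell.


C_total = 8 * 8.016 = 64.128 Ah

64.128 Ah


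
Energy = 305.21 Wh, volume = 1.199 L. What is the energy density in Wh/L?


ED = E / V = 305.21 / 1.199 = 254.6 Wh/L

254.6 Wh/L


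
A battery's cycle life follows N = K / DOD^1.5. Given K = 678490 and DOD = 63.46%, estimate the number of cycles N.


Step 1: DOD^1.5 = 63.46^1.5 = 505.53
Step 2: N = 678490 / 505.53 = 1342 cycles

1342 cycles


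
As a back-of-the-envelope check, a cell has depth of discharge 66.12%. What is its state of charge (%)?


SOC = 100 - DOD = 100 - 66.12 = 33.88%

33.88%


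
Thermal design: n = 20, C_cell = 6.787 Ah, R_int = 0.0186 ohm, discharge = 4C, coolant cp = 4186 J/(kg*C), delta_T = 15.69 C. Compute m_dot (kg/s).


Step 1: I = 4 * 6.787 = 27.148 A
Step 2: Q_cell = I^2 * R = 27.148^2 * 0.0186 = 13.708 W
Step 3: Q_total = 20 * 13.708 = 274.16 W
Step 4: m_dot = Q_total / (cp * dT) = 274.16 / (4186 * 15.69) = 0.004174 kg/s

0.004174 kg/s


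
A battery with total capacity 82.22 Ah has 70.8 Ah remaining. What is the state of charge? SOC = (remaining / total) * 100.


SOC = (remaining / total) * 100 = (70.8 / 82.22) * 100 = 86.11%

86.11%


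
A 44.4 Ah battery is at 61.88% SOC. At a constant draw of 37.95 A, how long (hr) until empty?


Step 1: remaining = SOC/100 * C_total = 61.88/100 * 44.4 = 27.475 Ah
Step 2: t = remaining / I = 27.475 / 37.95 = 0.7240 hr

0.7240 hr


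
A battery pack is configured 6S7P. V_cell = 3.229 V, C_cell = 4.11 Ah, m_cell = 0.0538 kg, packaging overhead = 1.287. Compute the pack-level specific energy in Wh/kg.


Step 1: V_pack = 6 * 3.229 = 19.374 V
Step 2: C_pack = 7 * 4.11 = 28.77 Ah
Step 3: E_pack = V_pack * C_pack = 19.374 * 28.77 = 557.39 Wh
Step 4: m_pack = 6 * 7 * 0.0538 * 1.287 = 2.9081 kg
Step 5: ED = E_pack / m_pack = 557.39 / 2.9081 = 191.7 Wh/kg

191.7 Wh/kg


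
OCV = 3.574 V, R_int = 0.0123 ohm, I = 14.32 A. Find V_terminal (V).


V = OCV - I*R = 3.574 - 14.32 * 0.0123 = 3.398 V

3.398 V


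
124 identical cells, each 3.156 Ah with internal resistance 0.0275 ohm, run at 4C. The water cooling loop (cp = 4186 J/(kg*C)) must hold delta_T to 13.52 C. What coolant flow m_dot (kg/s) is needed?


Step 1: I = 4 * 3.156 = 12.624 A
Step 2: Q_cell = I^2 * R = 12.624^2 * 0.0275 = 4.3825 W
Step 3: Q_total = 124 * 4.3825 = 543.43 W
Step 4: m_dot = Q_total / (cp * dT) = 543.43 / (4186 * 13.52) = 0.009602 kg/s

0.009602 kg/s


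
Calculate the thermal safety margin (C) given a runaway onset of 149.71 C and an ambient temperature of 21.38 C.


margin = T_onset - T_ambient = 149.71 - 21.38 = 128.33 C

128.33 C


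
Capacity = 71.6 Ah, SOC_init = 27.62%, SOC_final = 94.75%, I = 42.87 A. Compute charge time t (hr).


Step 1: dSOC = 94.75% - 27.62% = 67.13%
Step 2: delta_Ah = 71.6 * 67.13 / 100 = 48.065 Ah
Step 3: t = 48.065 / 42.87 = 1.121 hr

1.121 hr


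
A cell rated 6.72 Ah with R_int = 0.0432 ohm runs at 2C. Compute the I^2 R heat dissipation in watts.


Step 1: I = C_rate * capacity = 2 * 6.72 = 13.44 A
Step 2: Q = I^2 * R = 13.44^2 * 0.0432 = 180.63 * 0.0432 = 7.803 W

7.803 W


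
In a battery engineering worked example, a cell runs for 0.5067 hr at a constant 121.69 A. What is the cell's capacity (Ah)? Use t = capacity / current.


C = I * t = 121.69 * 0.5067 = 61.66 Ah

61.66 Ah


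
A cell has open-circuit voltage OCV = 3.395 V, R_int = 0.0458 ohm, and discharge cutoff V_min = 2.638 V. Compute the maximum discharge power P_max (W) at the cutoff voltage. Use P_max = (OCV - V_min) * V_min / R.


dV = OCV - V_min = 0.757 V (so I_max = dV / R)
P_max = dV * V_min / R = 0.757 * 2.638 / 0.0458 = 43.60 W

43.60 W


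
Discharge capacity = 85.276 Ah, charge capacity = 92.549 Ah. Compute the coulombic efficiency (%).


eta_c = Q_dis / Q_chg * 100 = 85.276 / 92.549 * 100 = 92.14%

92.14%


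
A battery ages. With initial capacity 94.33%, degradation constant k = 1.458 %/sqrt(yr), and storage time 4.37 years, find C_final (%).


sqrt(t) = sqrt(4.37) = 2.0905
C_final = 94.33 - 1.458 * 2.0905 = 91.28%

91.28%


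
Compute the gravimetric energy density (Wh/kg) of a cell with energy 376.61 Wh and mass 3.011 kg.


Specific energy = 376.61 Wh / 3.011 kg = 125.1 Wh/kg

125.1 Wh/kg


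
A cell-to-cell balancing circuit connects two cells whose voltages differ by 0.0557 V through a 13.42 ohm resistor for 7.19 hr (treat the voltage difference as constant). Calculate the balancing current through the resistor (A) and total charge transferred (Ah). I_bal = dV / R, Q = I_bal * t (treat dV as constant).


I_bal = dV / R = 0.0557 / 13.42 = 0.0041505 A
Q = I_bal * t = 0.0041505 * 7.19 = 0.02984 Ah

I=0.0041505 A, Q=0.02984 Ah


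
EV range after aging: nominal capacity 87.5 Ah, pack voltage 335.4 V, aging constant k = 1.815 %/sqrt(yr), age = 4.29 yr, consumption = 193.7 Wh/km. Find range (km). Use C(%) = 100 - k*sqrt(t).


Step 1: capacity retention = 100 - 1.815 * sqrt(4.29) = 100 - 1.815 * 2.0712 = 96.241%
Step 2: C_now = 87.5 * 96.241/100 = 84.211 Ah
Step 3: E_pack = V * C_now = 335.4 * 84.211 = 28244 Wh
Step 4: range = E_pack / consumption = 28244 / 193.7 = 145.8 km

145.8 km


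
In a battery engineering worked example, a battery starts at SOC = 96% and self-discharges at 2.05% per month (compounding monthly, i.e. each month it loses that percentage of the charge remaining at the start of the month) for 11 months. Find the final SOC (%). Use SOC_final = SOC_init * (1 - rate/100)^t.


Monthly retention factor = 1 - 2.05/100 = 0.9795
Over 11 months: factor^11 = 0.79625
SOC_final = 96 * 0.79625 = 76.44%

76.44%


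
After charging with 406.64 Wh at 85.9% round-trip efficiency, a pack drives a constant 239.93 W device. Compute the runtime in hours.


Step 1: E_discharge = eta/100 * E_charge = 85.9/100 * 406.64 = 349.3 Wh
Step 2: t = E_discharge / P = 349.3 / 239.93 = 1.456 hr

1.456 hr


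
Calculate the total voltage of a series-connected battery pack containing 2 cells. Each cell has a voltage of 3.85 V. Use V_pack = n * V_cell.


Series voltages add: 2 * 3.85 V = 7.7 V

7.7 V


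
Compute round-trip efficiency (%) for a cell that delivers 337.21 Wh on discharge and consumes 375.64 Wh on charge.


eta_e = E_dis / E_chg * 100 = 337.21 / 375.64 * 100 = 89.77%

89.77%


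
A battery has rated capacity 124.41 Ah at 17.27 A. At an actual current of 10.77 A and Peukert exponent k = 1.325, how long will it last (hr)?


t_rated = C / I_rated = 124.41 / 17.27 = 7.2038 hr
(I_rated/I)^k = (1.6035)^1.325 = 1.8695
t = t_rated * (I_rated/I)^k = 7.2038 * 1.8695 = 13.47 hr

13.47 hr


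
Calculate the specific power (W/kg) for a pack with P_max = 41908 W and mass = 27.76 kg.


SP = P / m = 41908 / 27.76 = 1510 W/kg

1510 W/kg


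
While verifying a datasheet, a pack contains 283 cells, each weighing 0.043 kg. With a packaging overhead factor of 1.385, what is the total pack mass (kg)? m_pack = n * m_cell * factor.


m_pack = n * m_cell * overhead = 283 * 0.043 * 1.385 = 16.85 kg

16.85 kg


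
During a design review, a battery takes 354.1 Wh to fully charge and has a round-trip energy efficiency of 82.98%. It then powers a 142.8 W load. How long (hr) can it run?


Step 1: E_discharge = eta/100 * E_charge = 82.98/100 * 354.1 = 293.83 Wh
Step 2: t = E_discharge / P = 293.83 / 142.8 = 2.058 hr

2.058 hr


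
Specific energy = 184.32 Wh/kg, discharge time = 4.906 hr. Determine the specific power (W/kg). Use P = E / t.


Specific power = 184.32 Wh/kg / 4.906 hr = 37.57 W/kg

37.57 W/kg


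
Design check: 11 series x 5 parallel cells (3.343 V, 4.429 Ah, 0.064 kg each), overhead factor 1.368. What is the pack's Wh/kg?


Step 1: V_pack = 11 * 3.343 = 36.773 V
Step 2: C_pack = 5 * 4.429 = 22.145 Ah
Step 3: E_pack = V_pack * C_pack = 36.773 * 22.145 = 814.34 Wh
Step 4: m_pack = 11 * 5 * 0.064 * 1.368 = 4.8154 kg
Step 5: ED = E_pack / m_pack = 814.34 / 4.8154 = 169.1 Wh/kg

169.1 Wh/kg


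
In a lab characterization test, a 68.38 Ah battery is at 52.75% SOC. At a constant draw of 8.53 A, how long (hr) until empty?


Step 1: remaining = SOC/100 * C_total = 52.75/100 * 68.38 = 36.07 Ah
Step 2: t = remaining / I = 36.07 / 8.53 = 4.229 hr

4.229 hr


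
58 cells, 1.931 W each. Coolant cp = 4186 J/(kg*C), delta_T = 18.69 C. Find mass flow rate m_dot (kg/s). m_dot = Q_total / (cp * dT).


Q_total = 58 * 1.931 = 112 W
m_dot = Q_total / (cp * dT) = 112 / (4186 * 18.69) = 0.001432 kg/s

0.001432 kg/s


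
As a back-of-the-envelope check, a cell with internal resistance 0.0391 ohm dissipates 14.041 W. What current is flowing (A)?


I = sqrt(Q / R) = sqrt(14.041 / 0.0391) = sqrt(359.1) = 18.95 A

18.95 A


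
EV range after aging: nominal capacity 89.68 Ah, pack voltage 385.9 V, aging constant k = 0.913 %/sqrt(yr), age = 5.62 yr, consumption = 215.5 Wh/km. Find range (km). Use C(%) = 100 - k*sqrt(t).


Step 1: capacity retention = 100 - 0.913 * sqrt(5.62) = 100 - 0.913 * 2.3707 = 97.836%
Step 2: C_now = 89.68 * 97.836/100 = 87.739 Ah
Step 3: E_pack = V * C_now = 385.9 * 87.739 = 33858 Wh
Step 4: range = E_pack / consumption = 33858 / 215.5 = 157.1 km

157.1 km


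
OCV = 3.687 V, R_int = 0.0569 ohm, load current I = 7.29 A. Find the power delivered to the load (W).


Step 1: V_terminal = OCV - I*R = 3.687 - 7.29 * 0.0569 = 3.2722 V
Step 2: P_out = V_terminal * I = 3.2722 * 7.29 = 23.85 W

23.85 W


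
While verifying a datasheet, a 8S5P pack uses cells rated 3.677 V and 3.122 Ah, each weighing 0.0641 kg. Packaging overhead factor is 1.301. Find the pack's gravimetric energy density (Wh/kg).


Step 1: V_pack = 8 * 3.677 = 29.416 V
Step 2: C_pack = 5 * 3.122 = 15.61 Ah
Step 3: E_pack = V_pack * C_pack = 29.416 * 15.61 = 459.18 Wh
Step 4: m_pack = 8 * 5 * 0.0641 * 1.301 = 3.3358 kg
Step 5: ED = E_pack / m_pack = 459.18 / 3.3358 = 137.7 Wh/kg

137.7 Wh/kg


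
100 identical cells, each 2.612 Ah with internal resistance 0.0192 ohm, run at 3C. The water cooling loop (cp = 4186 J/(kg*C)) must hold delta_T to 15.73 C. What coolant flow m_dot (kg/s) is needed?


Step 1: I = 3 * 2.612 = 7.836 A
Step 2: Q_cell = I^2 * R = 7.836^2 * 0.0192 = 1.1789 W
Step 3: Q_total = 100 * 1.1789 = 117.89 W
Step 4: m_dot = Q_total / (cp * dT) = 117.89 / (4186 * 15.73) = 0.001790 kg/s

0.001790 kg/s


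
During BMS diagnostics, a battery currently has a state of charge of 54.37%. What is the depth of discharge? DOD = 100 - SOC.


Complement of SOC: DOD = 100% - 54.37% = 45.63%

45.63%


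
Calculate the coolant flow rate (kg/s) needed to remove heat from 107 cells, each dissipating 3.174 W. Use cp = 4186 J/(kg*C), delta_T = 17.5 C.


Q_total = 107 * 3.174 = 339.62 W
m_dot = Q_total / (cp * dT) = 339.62 / (4186 * 17.5) = 0.004636 kg/s

0.004636 kg/s


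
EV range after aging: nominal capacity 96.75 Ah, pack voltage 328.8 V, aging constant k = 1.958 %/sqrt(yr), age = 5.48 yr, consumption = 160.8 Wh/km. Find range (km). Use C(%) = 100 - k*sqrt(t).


Step 1: capacity retention = 100 - 1.958 * sqrt(5.48) = 100 - 1.958 * 2.3409 = 95.417%
Step 2: C_now = 96.75 * 95.417/100 = 92.316 Ah
Step 3: E_pack = V * C_now = 328.8 * 92.316 = 30354 Wh
Step 4: range = E_pack / consumption = 30354 / 160.8 = 188.8 km

188.8 km


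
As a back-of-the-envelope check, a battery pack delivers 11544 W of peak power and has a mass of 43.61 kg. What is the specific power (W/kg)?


Specific power = 11544 W / 43.61 kg = 264.7 W/kg

264.7 W/kg


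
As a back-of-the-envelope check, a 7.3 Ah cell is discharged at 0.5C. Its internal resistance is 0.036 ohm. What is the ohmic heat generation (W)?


Step 1: I = C_rate * capacity = 0.5 * 7.3 = 3.65 A
Step 2: Q = I^2 * R = 3.65^2 * 0.036 = 13.323 * 0.036 = 0.4796 W

0.4796 W


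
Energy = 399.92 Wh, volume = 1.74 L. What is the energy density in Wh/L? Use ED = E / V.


ED = E / V = 399.92 / 1.74 = 229.8 Wh/L

229.8 Wh/L


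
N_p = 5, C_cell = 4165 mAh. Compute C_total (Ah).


Convert: C_cell = 4165 mAh = 4.165 Ah
C_total = 5 * 4.165 = 20.825 Ah

20.825 Ah


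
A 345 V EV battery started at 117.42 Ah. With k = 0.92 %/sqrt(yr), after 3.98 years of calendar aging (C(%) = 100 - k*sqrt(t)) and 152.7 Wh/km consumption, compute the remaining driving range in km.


Step 1: capacity retention = 100 - 0.92 * sqrt(3.98) = 100 - 0.92 * 1.995 = 98.165%
Step 2: C_now = 117.42 * 98.165/100 = 115.27 Ah
Step 3: E_pack = V * C_now = 345 * 115.27 = 39768 Wh
Step 4: range = E_pack / consumption = 39768 / 152.7 = 260.4 km

260.4 km


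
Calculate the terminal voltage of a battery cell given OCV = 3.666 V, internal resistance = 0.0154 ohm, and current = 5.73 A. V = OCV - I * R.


V = OCV - I*R = 3.666 - 5.73 * 0.0154 = 3.578 V

3.578 V


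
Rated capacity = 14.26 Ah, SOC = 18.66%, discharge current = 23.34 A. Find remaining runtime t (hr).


Step 1: remaining = SOC/100 * C_total = 18.66/100 * 14.26 = 2.6609 Ah
Step 2: t = remaining / I = 2.6609 / 23.34 = 0.1140 hr

0.1140 hr


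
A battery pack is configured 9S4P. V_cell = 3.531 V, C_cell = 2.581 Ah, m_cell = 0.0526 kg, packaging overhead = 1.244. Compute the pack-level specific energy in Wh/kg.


Step 1: V_pack = 9 * 3.531 = 31.779 V
Step 2: C_pack = 4 * 2.581 = 10.324 Ah
Step 3: E_pack = V_pack * C_pack = 31.779 * 10.324 = 328.09 Wh
Step 4: m_pack = 9 * 4 * 0.0526 * 1.244 = 2.3556 kg
Step 5: ED = E_pack / m_pack = 328.09 / 2.3556 = 139.3 Wh/kg

139.3 Wh/kg


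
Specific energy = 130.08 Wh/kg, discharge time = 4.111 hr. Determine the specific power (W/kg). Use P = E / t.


P_specific = E / t = 130.08 / 4.111 = 31.64 W/kg

31.64 W/kg


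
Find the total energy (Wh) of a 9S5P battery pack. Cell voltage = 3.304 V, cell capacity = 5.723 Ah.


V_pack = 9 * 3.304 = 29.736 V
C_pack = 5 * 5.723 = 28.615 Ah
E = V_pack * C_pack = 29.736 * 28.615 = 850.9 Wh

850.9 Wh


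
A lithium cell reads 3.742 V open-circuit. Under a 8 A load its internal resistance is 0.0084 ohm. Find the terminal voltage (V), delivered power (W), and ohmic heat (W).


Step 1: V_terminal = OCV - I*R = 3.742 - 8 * 0.0084 = 3.6748 V
Step 2: P_out = V_terminal * I = 3.6748 * 8 = 29.40 W
Step 3: Q = I^2 * R = 8^2 * 0.0084 = 0.5376 W

V=3.6748 V, P=29.40 W, Q=0.5376 W


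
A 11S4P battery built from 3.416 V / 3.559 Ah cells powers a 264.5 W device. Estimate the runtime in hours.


Step 1: E_pack = Ns * V_cell * Np * C_cell = 11 * 3.416 * 4 * 3.559 = 534.93 Wh
Step 2: t = E_pack / P = 534.93 / 264.5 = 2.022 hr

2.022 hr


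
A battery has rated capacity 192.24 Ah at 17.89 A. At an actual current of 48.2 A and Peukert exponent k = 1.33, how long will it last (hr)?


Step 1: t_rated = C / I_rated = 192.24 / 17.89 = 10.746 hr
Step 2: ratio = 17.89 / 48.2 = 0.37116
Step 3: ratio^k = 0.37116^1.33 = 0.26762
Step 4: t = t_rated * ratio^k = 10.746 * 0.26762 = 2.876 hr

2.876 hr


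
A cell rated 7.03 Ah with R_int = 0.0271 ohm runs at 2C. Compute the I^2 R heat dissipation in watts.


Step 1: I = C_rate * capacity = 2 * 7.03 = 14.06 A
Step 2: Q = I^2 * R = 14.06^2 * 0.0271 = 197.68 * 0.0271 = 5.357 W

5.357 W


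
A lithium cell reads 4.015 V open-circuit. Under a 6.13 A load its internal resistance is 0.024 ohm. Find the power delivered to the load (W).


Step 1: V_terminal = OCV - I*R = 4.015 - 6.13 * 0.024 = 3.8679 V
Step 2: P_out = V_terminal * I = 3.8679 * 6.13 = 23.71 W

23.71 W


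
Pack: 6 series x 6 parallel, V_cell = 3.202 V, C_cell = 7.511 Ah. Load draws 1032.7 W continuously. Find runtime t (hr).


Step 1: E_pack = Ns * V_cell * Np * C_cell = 6 * 3.202 * 6 * 7.511 = 865.81 Wh
Step 2: t = E_pack / P = 865.81 / 1032.7 = 0.8384 hr

0.8384 hr


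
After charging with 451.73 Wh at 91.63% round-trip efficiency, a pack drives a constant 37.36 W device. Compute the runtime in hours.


Step 1: E_discharge = eta/100 * E_charge = 91.63/100 * 451.73 = 413.92 Wh
Step 2: t = E_discharge / P = 413.92 / 37.36 = 11.08 hr

11.08 hr


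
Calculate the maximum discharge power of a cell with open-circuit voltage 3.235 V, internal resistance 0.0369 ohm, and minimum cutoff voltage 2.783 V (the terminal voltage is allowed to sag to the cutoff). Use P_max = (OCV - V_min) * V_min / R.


dV = OCV - V_min = 0.452 V (so I_max = dV / R)
P_max = dV * V_min / R = 0.452 * 2.783 / 0.0369 = 34.09 W

34.09 W


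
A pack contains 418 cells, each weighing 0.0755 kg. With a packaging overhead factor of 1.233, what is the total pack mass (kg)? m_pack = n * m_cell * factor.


Cell mass sum = 418 * 0.0755 = 31.559 kg
With overhead 1.233: m_pack = 31.559 * 1.233 = 38.91 kg

38.91 kg


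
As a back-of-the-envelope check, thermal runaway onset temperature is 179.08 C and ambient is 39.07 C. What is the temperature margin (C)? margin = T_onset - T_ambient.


margin = T_onset - T_ambient = 179.08 - 39.07 = 140.01 C

140.01 C


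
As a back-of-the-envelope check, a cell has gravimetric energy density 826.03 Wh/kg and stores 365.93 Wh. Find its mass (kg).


m = E / ED = 365.93 / 826.03 = 0.4430 kg

0.4430 kg


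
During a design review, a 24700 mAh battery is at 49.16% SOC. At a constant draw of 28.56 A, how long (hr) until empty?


Convert: C_total = 24700 mAh = 24.7 Ah
Step 1: remaining = SOC/100 * C_total = 49.16/100 * 24.7 = 12.143 Ah
Step 2: t = remaining / I = 12.143 / 28.56 = 0.4252 hr

0.4252 hr


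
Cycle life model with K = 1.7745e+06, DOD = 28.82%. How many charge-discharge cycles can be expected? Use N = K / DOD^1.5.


DOD^1.5 = 154.72
N = K / DOD^1.5 = 1.7745e+06 / 154.72 = 11470

11470 cycles


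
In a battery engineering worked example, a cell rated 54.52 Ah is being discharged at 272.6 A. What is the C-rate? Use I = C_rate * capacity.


C_rate = I / capacity = 272.6 / 54.52 = 5C

5C


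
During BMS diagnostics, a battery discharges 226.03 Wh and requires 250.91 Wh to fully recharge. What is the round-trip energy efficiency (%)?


Round-trip efficiency = 226.03/250.91 * 100% = 90.08%

90.08%


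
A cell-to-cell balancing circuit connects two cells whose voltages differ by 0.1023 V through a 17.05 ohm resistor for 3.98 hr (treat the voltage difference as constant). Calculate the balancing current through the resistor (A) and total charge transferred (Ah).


I_bal = dV / R = 0.1023 / 17.05 = 0.006 A
Q = I_bal * t = 0.006 * 3.98 = 0.02388 Ah

I=0.006 A, Q=0.02388 Ah


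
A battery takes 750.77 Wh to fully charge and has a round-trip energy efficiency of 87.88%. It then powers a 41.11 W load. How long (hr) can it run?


Step 1: E_discharge = eta/100 * E_charge = 87.88/100 * 750.77 = 659.78 Wh
Step 2: t = E_discharge / P = 659.78 / 41.11 = 16.05 hr

16.05 hr


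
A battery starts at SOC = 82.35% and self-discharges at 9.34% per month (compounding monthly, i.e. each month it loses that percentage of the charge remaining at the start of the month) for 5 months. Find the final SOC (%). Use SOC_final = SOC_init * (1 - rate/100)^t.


Monthly retention factor = 1 - 9.34/100 = 0.9066
Over 5 months: factor^5 = 0.61246
SOC_final = 82.35 * 0.61246 = 50.44%

50.44%


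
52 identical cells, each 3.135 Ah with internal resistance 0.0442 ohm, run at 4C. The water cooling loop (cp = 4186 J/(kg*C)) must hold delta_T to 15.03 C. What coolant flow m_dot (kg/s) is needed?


Step 1: I = 4 * 3.135 = 12.54 A
Step 2: Q_cell = I^2 * R = 12.54^2 * 0.0442 = 6.9505 W
Step 3: Q_total = 52 * 6.9505 = 361.43 W
Step 4: m_dot = Q_total / (cp * dT) = 361.43 / (4186 * 15.03) = 0.005745 kg/s

0.005745 kg/s


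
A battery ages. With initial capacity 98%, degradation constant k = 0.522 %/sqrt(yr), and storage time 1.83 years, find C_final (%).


Step 1: sqrt(1.83 yr) = 1.3528
Step 2: drop = 0.522 * 1.3528 = 0.70616
Step 3: C_final = 98 - 0.70616 = 97.29%

97.29%


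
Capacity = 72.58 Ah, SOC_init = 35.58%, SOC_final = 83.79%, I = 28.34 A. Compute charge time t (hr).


Step 1: dSOC = 83.79% - 35.58% = 48.21%
Step 2: delta_Ah = 72.58 * 48.21 / 100 = 34.991 Ah
Step 3: t = 34.991 / 28.34 = 1.235 hr

1.235 hr


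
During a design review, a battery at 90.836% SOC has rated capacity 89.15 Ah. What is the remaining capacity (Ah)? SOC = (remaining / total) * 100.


remaining = SOC / 100 * total = 90.836 / 100 * 89.15 = 80.98 Ah

80.98 Ah


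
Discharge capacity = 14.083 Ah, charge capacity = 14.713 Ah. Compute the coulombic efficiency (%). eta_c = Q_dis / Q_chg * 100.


eta_c = Q_dis / Q_chg * 100 = 14.083 / 14.713 * 100 = 95.72%

95.72%


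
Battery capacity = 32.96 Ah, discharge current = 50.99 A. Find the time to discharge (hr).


Runtime = 32.96 Ah / 50.99 A = 0.6464 hr

0.6464 hr


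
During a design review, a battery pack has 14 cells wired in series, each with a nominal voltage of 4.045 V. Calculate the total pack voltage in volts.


V_pack = n * V_cell = 14 * 4.045 = 56.63 V

56.63 V


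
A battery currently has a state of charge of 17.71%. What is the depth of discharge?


DOD = 100 - SOC = 100 - 17.71 = 82.29%

82.29%


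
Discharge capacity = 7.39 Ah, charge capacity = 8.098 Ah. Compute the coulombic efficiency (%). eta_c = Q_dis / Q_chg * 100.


Coulombic efficiency = 7.39/8.098 * 100% = 91.26%

91.26%


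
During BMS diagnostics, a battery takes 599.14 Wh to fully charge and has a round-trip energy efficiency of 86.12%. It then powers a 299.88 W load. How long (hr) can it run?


Step 1: E_discharge = eta/100 * E_charge = 86.12/100 * 599.14 = 515.98 Wh
Step 2: t = E_discharge / P = 515.98 / 299.88 = 1.721 hr

1.721 hr


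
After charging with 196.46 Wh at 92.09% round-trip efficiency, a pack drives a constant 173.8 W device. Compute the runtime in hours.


Step 1: E_discharge = eta/100 * E_charge = 92.09/100 * 196.46 = 180.92 Wh
Step 2: t = E_discharge / P = 180.92 / 173.8 = 1.041 hr

1.041 hr


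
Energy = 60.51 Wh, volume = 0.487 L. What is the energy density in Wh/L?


ED = E / V = 60.51 / 0.487 = 124.3 Wh/L

124.3 Wh/L


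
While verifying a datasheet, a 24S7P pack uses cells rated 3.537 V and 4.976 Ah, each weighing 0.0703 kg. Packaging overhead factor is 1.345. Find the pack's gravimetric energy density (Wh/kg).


Step 1: V_pack = 24 * 3.537 = 84.888 V
Step 2: C_pack = 7 * 4.976 = 34.832 Ah
Step 3: E_pack = V_pack * C_pack = 84.888 * 34.832 = 2956.8 Wh
Step 4: m_pack = 24 * 7 * 0.0703 * 1.345 = 15.885 kg
Step 5: ED = E_pack / m_pack = 2956.8 / 15.885 = 186.1 Wh/kg

186.1 Wh/kg


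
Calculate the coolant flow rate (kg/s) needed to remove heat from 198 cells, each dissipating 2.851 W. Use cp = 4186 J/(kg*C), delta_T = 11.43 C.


Q_total = 198 * 2.851 = 564.5 W
m_dot = Q_total / (cp * dT) = 564.5 / (4186 * 11.43) = 0.01180 kg/s

0.01180 kg/s


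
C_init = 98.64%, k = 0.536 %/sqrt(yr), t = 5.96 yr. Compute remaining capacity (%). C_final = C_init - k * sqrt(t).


Step 1: sqrt(5.96 yr) = 2.4413
Step 2: drop = 0.536 * 2.4413 = 1.3085
Step 3: C_final = 98.64 - 1.3085 = 97.33%

97.33%


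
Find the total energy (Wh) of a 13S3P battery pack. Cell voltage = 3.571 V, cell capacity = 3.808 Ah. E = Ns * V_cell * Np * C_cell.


V_pack = 13 * 3.571 = 46.423 V
C_pack = 3 * 3.808 = 11.424 Ah
E = V_pack * C_pack = 46.423 * 11.424 = 530.3 Wh

530.3 Wh


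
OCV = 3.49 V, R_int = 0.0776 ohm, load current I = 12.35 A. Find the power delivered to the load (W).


Step 1: V_terminal = OCV - I*R = 3.49 - 12.35 * 0.0776 = 2.5316 V
Step 2: P_out = V_terminal * I = 2.5316 * 12.35 = 31.27 W

31.27 W


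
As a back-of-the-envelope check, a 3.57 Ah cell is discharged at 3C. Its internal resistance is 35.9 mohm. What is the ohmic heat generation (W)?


Convert: R = 35.9 mohm = 0.0359 ohm
Step 1: I = C_rate * capacity = 3 * 3.57 = 10.71 A
Step 2: Q = I^2 * R = 10.71^2 * 0.0359 = 114.7 * 0.0359 = 4.118 W

4.118 W


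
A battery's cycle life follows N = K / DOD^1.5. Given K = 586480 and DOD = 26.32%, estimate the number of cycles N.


Step 1: DOD^1.5 = 26.32^1.5 = 135.03
Step 2: N = 586480 / 135.03 = 4343 cycles

4343 cycles


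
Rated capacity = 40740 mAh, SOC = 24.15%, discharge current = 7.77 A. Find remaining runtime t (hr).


Convert: C_total = 40740 mAh = 40.74 Ah
Step 1: remaining = SOC/100 * C_total = 24.15/100 * 40.74 = 9.8387 Ah
Step 2: t = remaining / I = 9.8387 / 7.77 = 1.266 hr

1.266 hr


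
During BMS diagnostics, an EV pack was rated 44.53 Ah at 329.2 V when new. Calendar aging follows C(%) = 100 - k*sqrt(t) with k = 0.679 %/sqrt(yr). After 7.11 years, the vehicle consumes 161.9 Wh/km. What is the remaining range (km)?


Step 1: capacity retention = 100 - 0.679 * sqrt(7.11) = 100 - 0.679 * 2.6665 = 98.189%
Step 2: C_now = 44.53 * 98.189/100 = 43.724 Ah
Step 3: E_pack = V * C_now = 329.2 * 43.724 = 14394 Wh
Step 4: range = E_pack / consumption = 14394 / 161.9 = 88.91 km

88.91 km


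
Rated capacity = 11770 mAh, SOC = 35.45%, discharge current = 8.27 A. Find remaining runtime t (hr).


Convert: C_total = 11770 mAh = 11.77 Ah
Step 1: remaining = SOC/100 * C_total = 35.45/100 * 11.77 = 4.1725 Ah
Step 2: t = remaining / I = 4.1725 / 8.27 = 0.5045 hr

0.5045 hr


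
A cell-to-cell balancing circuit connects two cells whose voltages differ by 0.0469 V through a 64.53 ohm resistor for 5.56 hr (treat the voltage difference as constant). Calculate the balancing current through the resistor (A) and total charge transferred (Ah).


I_bal = dV / R = 0.0469 / 64.53 = 7.2679e-04 A
Q = I_bal * t = 7.2679e-04 * 5.56 = 0.004041 Ah

I=7.2679e-04 A, Q=0.004041 Ah


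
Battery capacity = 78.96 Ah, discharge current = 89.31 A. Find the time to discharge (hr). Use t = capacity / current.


Runtime = 78.96 Ah / 89.31 A = 0.8841 hr

0.8841 hr


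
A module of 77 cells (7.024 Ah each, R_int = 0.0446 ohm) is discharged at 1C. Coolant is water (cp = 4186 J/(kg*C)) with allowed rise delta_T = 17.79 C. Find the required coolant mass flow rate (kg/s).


Step 1: I = 1 * 7.024 = 7.024 A
Step 2: Q_cell = I^2 * R = 7.024^2 * 0.0446 = 2.2004 W
Step 3: Q_total = 77 * 2.2004 = 169.43 W
Step 4: m_dot = Q_total / (cp * dT) = 169.43 / (4186 * 17.79) = 0.002275 kg/s

0.002275 kg/s


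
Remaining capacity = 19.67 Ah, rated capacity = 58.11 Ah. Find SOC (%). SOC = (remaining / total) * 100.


SOC = (remaining / total) * 100 = (19.67 / 58.11) * 100 = 33.85%

33.85%


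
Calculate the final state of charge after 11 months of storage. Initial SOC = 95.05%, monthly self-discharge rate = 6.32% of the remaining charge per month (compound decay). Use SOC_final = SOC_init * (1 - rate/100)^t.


decay = (1 - 6.32/100)^11 = 0.48766
SOC_final = 95.05 * 0.48766 = 46.35%

46.35%


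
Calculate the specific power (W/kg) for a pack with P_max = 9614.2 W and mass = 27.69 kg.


SP = P / m = 9614.2 / 27.69 = 347.2 W/kg

347.2 W/kg


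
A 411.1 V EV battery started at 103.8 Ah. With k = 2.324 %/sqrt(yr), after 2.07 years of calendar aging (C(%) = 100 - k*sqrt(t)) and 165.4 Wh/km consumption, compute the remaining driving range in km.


Step 1: capacity retention = 100 - 2.324 * sqrt(2.07) = 100 - 2.324 * 1.4387 = 96.656%
Step 2: C_now = 103.8 * 96.656/100 = 100.33 Ah
Step 3: E_pack = V * C_now = 411.1 * 100.33 = 41246 Wh
Step 4: range = E_pack / consumption = 41246 / 165.4 = 249.4 km

249.4 km


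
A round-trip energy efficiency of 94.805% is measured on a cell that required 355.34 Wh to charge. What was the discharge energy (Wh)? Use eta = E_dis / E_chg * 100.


E_dis = eta/100 * E_chg = 94.805/100 * 355.34 = 336.9 Wh

336.9 Wh


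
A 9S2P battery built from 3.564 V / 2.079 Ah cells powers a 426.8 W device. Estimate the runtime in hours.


Step 1: E_pack = Ns * V_cell * Np * C_cell = 9 * 3.564 * 2 * 2.079 = 133.37 Wh
Step 2: t = E_pack / P = 133.37 / 426.8 = 0.3125 hr

0.3125 hr


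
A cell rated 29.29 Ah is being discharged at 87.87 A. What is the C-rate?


C_rate = I / capacity = 87.87 / 29.29 = 3C

3C


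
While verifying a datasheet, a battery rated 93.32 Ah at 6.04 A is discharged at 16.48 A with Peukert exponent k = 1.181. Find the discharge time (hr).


Step 1: t_rated = C / I_rated = 93.32 / 6.04 = 15.45 hr
Step 2: ratio = 6.04 / 16.48 = 0.3665
Step 3: ratio^k = 0.3665^1.181 = 0.30561
Step 4: t = t_rated * ratio^k = 15.45 * 0.30561 = 4.722 hr

4.722 hr


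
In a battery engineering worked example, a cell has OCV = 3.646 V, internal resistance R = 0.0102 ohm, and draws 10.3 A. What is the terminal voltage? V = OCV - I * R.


V = OCV - I*R = 3.646 - 10.3 * 0.0102 = 3.541 V

3.541 V


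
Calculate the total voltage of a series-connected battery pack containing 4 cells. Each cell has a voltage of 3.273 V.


Series voltages add: 4 * 3.273 V = 13.092 V

13.092 V


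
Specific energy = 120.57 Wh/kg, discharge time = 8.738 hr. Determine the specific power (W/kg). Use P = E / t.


Specific power = 120.57 Wh/kg / 8.738 hr = 13.80 W/kg

13.80 W/kg


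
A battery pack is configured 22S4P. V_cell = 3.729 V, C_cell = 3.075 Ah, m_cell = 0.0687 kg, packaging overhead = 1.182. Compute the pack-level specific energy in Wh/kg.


Step 1: V_pack = 22 * 3.729 = 82.038 V
Step 2: C_pack = 4 * 3.075 = 12.3 Ah
Step 3: E_pack = V_pack * C_pack = 82.038 * 12.3 = 1009.1 Wh
Step 4: m_pack = 22 * 4 * 0.0687 * 1.182 = 7.1459 kg
Step 5: ED = E_pack / m_pack = 1009.1 / 7.1459 = 141.2 Wh/kg

141.2 Wh/kg


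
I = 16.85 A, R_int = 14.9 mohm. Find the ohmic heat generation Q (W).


Convert: R = 14.9 mohm = 0.0149 ohm
Q = I^2 * R = 16.85^2 * 0.0149 = 4.230 W

4.230 W


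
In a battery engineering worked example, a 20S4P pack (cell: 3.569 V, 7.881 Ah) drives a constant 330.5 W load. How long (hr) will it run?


Step 1: E_pack = Ns * V_cell * Np * C_cell = 20 * 3.569 * 4 * 7.881 = 2250.2 Wh
Step 2: t = E_pack / P = 2250.2 / 330.5 = 6.808 hr

6.808 hr


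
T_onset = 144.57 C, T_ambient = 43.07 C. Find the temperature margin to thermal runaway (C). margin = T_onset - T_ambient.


margin = T_onset - T_ambient = 144.57 - 43.07 = 101.5 C

101.5 C


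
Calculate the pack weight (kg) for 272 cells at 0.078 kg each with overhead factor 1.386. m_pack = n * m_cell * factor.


Cell mass sum = 272 * 0.078 = 21.216 kg
With overhead 1.386: m_pack = 21.216 * 1.386 = 29.41 kg

29.41 kg


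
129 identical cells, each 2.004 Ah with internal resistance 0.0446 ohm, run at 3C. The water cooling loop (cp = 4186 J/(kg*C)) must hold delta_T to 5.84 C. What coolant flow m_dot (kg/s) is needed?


Step 1: I = 3 * 2.004 = 6.012 A
Step 2: Q_cell = I^2 * R = 6.012^2 * 0.0446 = 1.612 W
Step 3: Q_total = 129 * 1.612 = 207.95 W
Step 4: m_dot = Q_total / (cp * dT) = 207.95 / (4186 * 5.84) = 0.008506 kg/s

0.008506 kg/s


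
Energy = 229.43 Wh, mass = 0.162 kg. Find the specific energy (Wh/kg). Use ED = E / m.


ED = E / m = 229.43 / 0.162 = 1416 Wh/kg

1416 Wh/kg


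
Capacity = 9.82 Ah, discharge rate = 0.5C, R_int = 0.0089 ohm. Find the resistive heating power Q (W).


Step 1: I = C_rate * capacity = 0.5 * 9.82 = 4.91 A
Step 2: Q = I^2 * R = 4.91^2 * 0.0089 = 24.108 * 0.0089 = 0.2146 W

0.2146 W


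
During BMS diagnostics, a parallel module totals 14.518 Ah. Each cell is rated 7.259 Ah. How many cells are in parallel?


n = C_total / C_cell = 14.518 / 7.259 = 2

2


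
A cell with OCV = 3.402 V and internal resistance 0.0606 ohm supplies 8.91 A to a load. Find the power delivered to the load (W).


Step 1: V_terminal = OCV - I*R = 3.402 - 8.91 * 0.0606 = 2.8621 V
Step 2: P_out = V_terminal * I = 2.8621 * 8.91 = 25.50 W

25.50 W


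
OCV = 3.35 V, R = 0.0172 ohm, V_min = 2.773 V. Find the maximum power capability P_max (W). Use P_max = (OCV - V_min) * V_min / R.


dV = OCV - V_min = 0.577 V (so I_max = dV / R)
P_max = dV * V_min / R = 0.577 * 2.773 / 0.0172 = 93.02 W

93.02 W


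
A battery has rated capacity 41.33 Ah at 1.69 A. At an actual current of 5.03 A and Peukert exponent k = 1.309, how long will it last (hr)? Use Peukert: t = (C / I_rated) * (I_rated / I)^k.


t_rated = C / I_rated = 41.33 / 1.69 = 24.456 hr
(I_rated/I)^k = (0.33598)^1.309 = 0.23985
t = t_rated * (I_rated/I)^k = 24.456 * 0.23985 = 5.866 hr

5.866 hr


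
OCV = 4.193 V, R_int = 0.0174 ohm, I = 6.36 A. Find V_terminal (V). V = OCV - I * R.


V = OCV - I*R = 4.193 - 6.36 * 0.0174 = 4.082 V

4.082 V


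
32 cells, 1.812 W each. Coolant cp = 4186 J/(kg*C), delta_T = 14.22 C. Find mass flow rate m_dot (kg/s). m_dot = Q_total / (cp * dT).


Step 1: Total heat Q = 32 * 1.812 W = 57.984 W
Step 2: denom = cp * dT = 4186 * 14.22 = 59525
Step 3: m_dot = 57.984 / 59525 = 9.741e-04 kg/s

9.741e-04 kg/s


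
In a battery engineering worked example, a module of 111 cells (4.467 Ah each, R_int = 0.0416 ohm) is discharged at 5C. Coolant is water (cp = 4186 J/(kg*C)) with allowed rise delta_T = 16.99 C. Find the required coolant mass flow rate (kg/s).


Step 1: I = 5 * 4.467 = 22.335 A
Step 2: Q_cell = I^2 * R = 22.335^2 * 0.0416 = 20.752 W
Step 3: Q_total = 111 * 20.752 = 2303.5 W
Step 4: m_dot = Q_total / (cp * dT) = 2303.5 / (4186 * 16.99) = 0.03239 kg/s

0.03239 kg/s


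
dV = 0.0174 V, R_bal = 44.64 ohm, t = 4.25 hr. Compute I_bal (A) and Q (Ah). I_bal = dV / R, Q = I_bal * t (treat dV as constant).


First, Ohm's law: I_bal = 0.0174 V / 44.64 ohm = 3.8978e-04 A
Then Q = I * t = 3.8978e-04 A * 4.25 hr = 0.001657 Ah

I=3.8978e-04 A, Q=0.001657 Ah


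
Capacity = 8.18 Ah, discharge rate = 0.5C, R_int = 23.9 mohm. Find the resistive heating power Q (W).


Convert: R = 23.9 mohm = 0.0239 ohm
Step 1: I = C_rate * capacity = 0.5 * 8.18 = 4.09 A
Step 2: Q = I^2 * R = 4.09^2 * 0.0239 = 16.728 * 0.0239 = 0.3998 W

0.3998 W


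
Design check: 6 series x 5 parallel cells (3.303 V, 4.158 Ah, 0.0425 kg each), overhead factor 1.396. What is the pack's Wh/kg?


Step 1: V_pack = 6 * 3.303 = 19.818 V
Step 2: C_pack = 5 * 4.158 = 20.79 Ah
Step 3: E_pack = V_pack * C_pack = 19.818 * 20.79 = 412.02 Wh
Step 4: m_pack = 6 * 5 * 0.0425 * 1.396 = 1.7799 kg
Step 5: ED = E_pack / m_pack = 412.02 / 1.7799 = 231.5 Wh/kg

231.5 Wh/kg


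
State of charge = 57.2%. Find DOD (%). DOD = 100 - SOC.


DOD = 100 - SOC = 100 - 57.2 = 42.8%

42.8%


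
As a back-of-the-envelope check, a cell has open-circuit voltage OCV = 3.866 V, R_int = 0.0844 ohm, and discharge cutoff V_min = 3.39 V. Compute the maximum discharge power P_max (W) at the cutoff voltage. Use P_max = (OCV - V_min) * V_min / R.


dV = OCV - V_min = 0.476 V (so I_max = dV / R)
P_max = dV * V_min / R = 0.476 * 3.39 / 0.0844 = 19.12 W

19.12 W


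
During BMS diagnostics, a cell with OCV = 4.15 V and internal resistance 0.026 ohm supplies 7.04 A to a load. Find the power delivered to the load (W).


Step 1: V_terminal = OCV - I*R = 4.15 - 7.04 * 0.026 = 3.967 V
Step 2: P_out = V_terminal * I = 3.967 * 7.04 = 27.93 W

27.93 W


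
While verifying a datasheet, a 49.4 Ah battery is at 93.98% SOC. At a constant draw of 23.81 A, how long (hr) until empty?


Step 1: remaining = SOC/100 * C_total = 93.98/100 * 49.4 = 46.426 Ah
Step 2: t = remaining / I = 46.426 / 23.81 = 1.950 hr

1.950 hr


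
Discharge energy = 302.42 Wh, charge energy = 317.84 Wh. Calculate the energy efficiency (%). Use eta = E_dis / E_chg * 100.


eta_e = E_dis / E_chg * 100 = 302.42 / 317.84 * 100 = 95.15%

95.15%


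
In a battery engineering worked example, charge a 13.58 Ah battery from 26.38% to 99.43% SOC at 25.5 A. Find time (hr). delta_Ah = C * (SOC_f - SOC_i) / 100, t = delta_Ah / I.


Step 1: dSOC = 99.43% - 26.38% = 73.05%
Step 2: delta_Ah = 13.58 * 73.05 / 100 = 9.9202 Ah
Step 3: t = 9.9202 / 25.5 = 0.3890 hr

0.3890 hr


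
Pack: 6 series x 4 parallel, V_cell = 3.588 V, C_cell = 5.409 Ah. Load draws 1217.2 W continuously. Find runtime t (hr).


Step 1: E_pack = Ns * V_cell * Np * C_cell = 6 * 3.588 * 4 * 5.409 = 465.78 Wh
Step 2: t = E_pack / P = 465.78 / 1217.2 = 0.3827 hr

0.3827 hr


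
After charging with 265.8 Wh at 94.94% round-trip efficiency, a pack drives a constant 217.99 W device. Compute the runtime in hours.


Step 1: E_discharge = eta/100 * E_charge = 94.94/100 * 265.8 = 252.35 Wh
Step 2: t = E_discharge / P = 252.35 / 217.99 = 1.158 hr

1.158 hr
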